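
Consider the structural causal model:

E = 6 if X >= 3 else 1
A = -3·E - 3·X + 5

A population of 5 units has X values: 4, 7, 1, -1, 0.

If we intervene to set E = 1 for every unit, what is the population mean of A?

Under do(E=1), E's equation is replaced by E=1 for every unit. Per-unit A: -10, -19, -1, 5, 2. Mean = -4.6.

-4.6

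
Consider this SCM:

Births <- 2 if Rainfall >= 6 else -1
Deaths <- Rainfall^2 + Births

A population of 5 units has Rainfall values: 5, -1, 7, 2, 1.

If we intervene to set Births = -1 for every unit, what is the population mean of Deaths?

15

Every unit gets Births=-1 under the intervention. Deaths values become 24, 0, 48, 3, 0; E[Deaths|do(Births=-1)] = 15.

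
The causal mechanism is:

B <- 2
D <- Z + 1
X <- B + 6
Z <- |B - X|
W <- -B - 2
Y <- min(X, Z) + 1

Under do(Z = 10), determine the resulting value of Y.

Intervening sets Z = 10 and removes its equation (Z <- |B - X|).
X = B + 6  [with B=2]  = 8
Y = min(X, Z) + 1  [with X=8, Z=10]  = 9

9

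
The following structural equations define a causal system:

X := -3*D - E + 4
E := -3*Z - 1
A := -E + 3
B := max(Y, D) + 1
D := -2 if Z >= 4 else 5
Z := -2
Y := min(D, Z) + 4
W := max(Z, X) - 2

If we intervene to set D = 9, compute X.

Under do(D=9), the mechanism D := -2 if Z >= 4 else 5 is discarded; D is fixed at 9.
E = -3*Z - 1  [with Z=-2]  = 5
X = -3*D - E + 4  [with D=9, E=5]  = -28

-28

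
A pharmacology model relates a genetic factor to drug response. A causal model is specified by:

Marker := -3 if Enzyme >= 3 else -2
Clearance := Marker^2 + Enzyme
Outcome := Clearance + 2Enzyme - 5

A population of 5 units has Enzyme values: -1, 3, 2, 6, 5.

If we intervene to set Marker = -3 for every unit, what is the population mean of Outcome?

Under do(Marker=-3), Marker's equation is replaced by Marker=-3 for every unit. Per-unit Outcome: 1, 13, 10, 22, 19. Mean = 13.

13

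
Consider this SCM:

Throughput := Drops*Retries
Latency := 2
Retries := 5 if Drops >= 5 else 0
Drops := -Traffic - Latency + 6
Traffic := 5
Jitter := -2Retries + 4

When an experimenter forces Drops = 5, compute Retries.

5

The intervention breaks the incoming arrows to Drops: Drops := -Traffic - Latency + 6 no longer applies, and Drops = 5.
Retries = 5 if Drops >= 5 else 0  [with Drops=5]  = 5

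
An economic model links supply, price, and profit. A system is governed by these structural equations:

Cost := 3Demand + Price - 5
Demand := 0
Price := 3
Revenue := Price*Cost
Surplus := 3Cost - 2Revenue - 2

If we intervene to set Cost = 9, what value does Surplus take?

do(Cost=9) replaces the equation Cost := 3Demand + Price - 5 with the constant Cost = 9.
Revenue = Price*Cost  [with Price=3, Cost=9]  = 27
Surplus = 3Cost - 2Revenue - 2  [with Cost=9, Revenue=27]  = -29

-29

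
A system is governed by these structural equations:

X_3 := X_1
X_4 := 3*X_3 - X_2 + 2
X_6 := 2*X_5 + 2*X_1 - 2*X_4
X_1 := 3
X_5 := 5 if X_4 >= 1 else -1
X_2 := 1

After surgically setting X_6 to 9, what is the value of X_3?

3

do(X_6=9) replaces the equation X_6 := 2*X_5 + 2*X_1 - 2*X_4 with the constant X_6 = 9.
X_3 is not downstream of the intervention, so its value is determined by the original equations.
X_3 = X_1  [with X_1=3]  = 3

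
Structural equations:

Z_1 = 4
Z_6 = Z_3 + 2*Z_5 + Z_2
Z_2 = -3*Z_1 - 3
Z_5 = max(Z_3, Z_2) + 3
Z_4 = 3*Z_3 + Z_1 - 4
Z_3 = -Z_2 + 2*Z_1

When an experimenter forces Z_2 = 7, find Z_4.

Under do(Z_2=7), the mechanism Z_2 = -3*Z_1 - 3 is discarded; Z_2 is fixed at 7.
Z_3 = -Z_2 + 2*Z_1  [with Z_2=7, Z_1=4]  = 1
Z_4 = 3*Z_3 + Z_1 - 4  [with Z_3=1, Z_1=4]  = 3

3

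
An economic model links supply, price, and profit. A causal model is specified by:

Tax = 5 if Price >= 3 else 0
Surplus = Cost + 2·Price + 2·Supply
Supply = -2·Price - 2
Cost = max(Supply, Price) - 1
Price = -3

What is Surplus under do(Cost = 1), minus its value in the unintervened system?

do(Cost=1) replaces the equation Cost = max(Supply, Price) - 1 with the constant Cost = 1.
Supply = -2·Price - 2  [with Price=-3]  = 4
Surplus = Cost + 2·Price + 2·Supply  [with Cost=1, Price=-3, Supply=4]  = 3
Without intervention: Supply = -2·Price - 2  [with Price=-3]  = 4; Cost = max(Supply, Price) - 1  [with Supply=4, Price=-3]  = 3; Surplus = Cost + 2·Price + 2·Supply  [with Cost=3, Price=-3, Supply=4]  = 5.
Change = 3 − 5 = -2.

-2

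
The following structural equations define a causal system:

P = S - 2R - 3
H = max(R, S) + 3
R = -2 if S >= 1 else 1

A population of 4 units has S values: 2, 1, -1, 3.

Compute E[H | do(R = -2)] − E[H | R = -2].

Under do(R=-2), R's equation is replaced by R=-2 for every unit. Per-unit H: 5, 4, 2, 6. Mean = 4.25.
Observing R=-2 restricts to units where R's equation naturally yields -2: S ∈ {2, 1, 3}. In that subpopulation H = 5, 4, 6, mean 5.
Difference = 4.25 − 5 = -0.75.

-0.75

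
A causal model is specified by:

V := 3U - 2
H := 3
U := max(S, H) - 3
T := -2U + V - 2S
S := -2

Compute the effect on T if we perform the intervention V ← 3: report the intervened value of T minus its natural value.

Intervening sets V = 3 and removes its equation (V := 3U - 2).
U = max(S, H) - 3  [with S=-2, H=3]  = 0
T = -2U + V - 2S  [with U=0, V=3, S=-2]  = 7
Without intervention: U = max(S, H) - 3  [with S=-2, H=3]  = 0; V = 3U - 2  [with U=0]  = -2; T = -2U + V - 2S  [with U=0, V=-2, S=-2]  = 2.
Change = 7 − 2 = 5.

5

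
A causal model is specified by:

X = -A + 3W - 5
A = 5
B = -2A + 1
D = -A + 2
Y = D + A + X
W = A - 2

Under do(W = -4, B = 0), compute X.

-22

The joint intervention fixes W = -4, B = 0, removing each variable's own equation.
X = -A + 3W - 5  [with A=5, W=-4]  = -22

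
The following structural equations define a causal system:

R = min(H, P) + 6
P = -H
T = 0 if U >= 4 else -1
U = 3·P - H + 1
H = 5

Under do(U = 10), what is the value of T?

do(U=10) replaces the equation U = 3·P - H + 1 with the constant U = 10.
T = 0 if U >= 4 else -1  [with U=10]  = 0

0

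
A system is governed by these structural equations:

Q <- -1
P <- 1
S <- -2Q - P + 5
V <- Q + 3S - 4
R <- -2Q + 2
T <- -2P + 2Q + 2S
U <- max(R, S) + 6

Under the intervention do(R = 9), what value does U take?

15

Under do(R=9), the mechanism R <- -2Q + 2 is discarded; R is fixed at 9.
S = -2Q - P + 5  [with Q=-1, P=1]  = 6
U = max(R, S) + 6  [with R=9, S=6]  = 15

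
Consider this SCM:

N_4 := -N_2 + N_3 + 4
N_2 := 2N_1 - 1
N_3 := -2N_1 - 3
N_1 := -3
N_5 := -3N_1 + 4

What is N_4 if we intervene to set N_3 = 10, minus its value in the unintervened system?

7

The intervention breaks the incoming arrows to N_3: N_3 := -2N_1 - 3 no longer applies, and N_3 = 10.
N_2 = 2N_1 - 1  [with N_1=-3]  = -7
N_4 = -N_2 + N_3 + 4  [with N_2=-7, N_3=10]  = 21
Without intervention: N_2 = 2N_1 - 1  [with N_1=-3]  = -7; N_3 = -2N_1 - 3  [with N_1=-3]  = 3; N_4 = -N_2 + N_3 + 4  [with N_2=-7, N_3=3]  = 14.
Change = 21 − 14 = 7.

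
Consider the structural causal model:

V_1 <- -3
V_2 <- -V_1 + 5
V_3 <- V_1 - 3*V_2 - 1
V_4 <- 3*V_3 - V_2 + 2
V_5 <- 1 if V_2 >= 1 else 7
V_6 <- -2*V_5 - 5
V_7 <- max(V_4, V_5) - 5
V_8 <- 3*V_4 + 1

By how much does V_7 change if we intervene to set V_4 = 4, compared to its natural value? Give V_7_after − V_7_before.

The intervention breaks the incoming arrows to V_4: V_4 <- 3*V_3 - V_2 + 2 no longer applies, and V_4 = 4.
V_2 = -V_1 + 5  [with V_1=-3]  = 8
V_5 = 1 if V_2 >= 1 else 7  [with V_2=8]  = 1
V_7 = max(V_4, V_5) - 5  [with V_4=4, V_5=1]  = -1
Without intervention: V_2 = -V_1 + 5  [with V_1=-3]  = 8; V_3 = V_1 - 3*V_2 - 1  [with V_1=-3, V_2=8]  = -28; V_4 = 3*V_3 - V_2 + 2  [with V_3=-28, V_2=8]  = -90; V_5 = 1 if V_2 >= 1 else 7  [with V_2=8]  = 1; V_7 = max(V_4, V_5) - 5  [with V_4=-90, V_5=1]  = -4.
Change = -1 − (-4) = 3.

3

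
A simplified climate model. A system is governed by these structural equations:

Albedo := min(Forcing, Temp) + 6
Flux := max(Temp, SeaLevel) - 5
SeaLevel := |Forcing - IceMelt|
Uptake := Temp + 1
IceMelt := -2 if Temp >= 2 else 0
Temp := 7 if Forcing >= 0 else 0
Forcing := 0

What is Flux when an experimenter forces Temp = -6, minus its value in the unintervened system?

Under do(Temp=-6), the mechanism Temp := 7 if Forcing >= 0 else 0 is discarded; Temp is fixed at -6.
IceMelt = -2 if Temp >= 2 else 0  [with Temp=-6]  = 0
SeaLevel = |Forcing - IceMelt|  [with Forcing=0, IceMelt=0]  = 0
Flux = max(Temp, SeaLevel) - 5  [with Temp=-6, SeaLevel=0]  = -5
Without intervention: Temp = 7 if Forcing >= 0 else 0  [with Forcing=0]  = 7; IceMelt = -2 if Temp >= 2 else 0  [with Temp=7]  = -2; SeaLevel = |Forcing - IceMelt|  [with Forcing=0, IceMelt=-2]  = 2; Flux = max(Temp, SeaLevel) - 5  [with Temp=7, SeaLevel=2]  = 2.
Change = -5 − 2 = -7.

-7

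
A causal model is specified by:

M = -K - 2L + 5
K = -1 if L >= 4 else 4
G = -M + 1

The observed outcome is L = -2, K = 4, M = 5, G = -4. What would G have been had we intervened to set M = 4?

-3

The intervention breaks the incoming arrows to M: M = -K - 2L + 5 no longer applies, and M = 4.
G = -M + 1  [with M=4]  = -3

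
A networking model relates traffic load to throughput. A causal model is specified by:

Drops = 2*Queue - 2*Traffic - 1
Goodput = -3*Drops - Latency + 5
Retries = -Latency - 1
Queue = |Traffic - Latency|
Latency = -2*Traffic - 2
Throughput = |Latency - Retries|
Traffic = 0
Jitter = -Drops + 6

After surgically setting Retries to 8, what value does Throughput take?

Under do(Retries=8), the mechanism Retries = -Latency - 1 is discarded; Retries is fixed at 8.
Latency = -2*Traffic - 2  [with Traffic=0]  = -2
Throughput = |Latency - Retries|  [with Latency=-2, Retries=8]  = 10

10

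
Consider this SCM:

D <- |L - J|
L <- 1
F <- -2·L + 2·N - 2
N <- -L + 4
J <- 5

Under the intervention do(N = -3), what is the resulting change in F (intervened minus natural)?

-12

The intervention breaks the incoming arrows to N: N <- -L + 4 no longer applies, and N = -3.
F = -2·L + 2·N - 2  [with L=1, N=-3]  = -10
Without intervention: N = -L + 4  [with L=1]  = 3; F = -2·L + 2·N - 2  [with L=1, N=3]  = 2.
Change = -10 − 2 = -12.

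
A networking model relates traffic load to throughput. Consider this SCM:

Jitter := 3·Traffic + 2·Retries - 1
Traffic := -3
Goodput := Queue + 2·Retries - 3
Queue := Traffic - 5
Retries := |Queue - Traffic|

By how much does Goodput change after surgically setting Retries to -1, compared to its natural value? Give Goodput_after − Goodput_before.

do(Retries=-1) replaces the equation Retries := |Queue - Traffic| with the constant Retries = -1.
Queue = Traffic - 5  [with Traffic=-3]  = -8
Goodput = Queue + 2·Retries - 3  [with Queue=-8, Retries=-1]  = -13
Without intervention: Queue = Traffic - 5  [with Traffic=-3]  = -8; Retries = |Queue - Traffic|  [with Queue=-8, Traffic=-3]  = 5; Goodput = Queue + 2·Retries - 3  [with Queue=-8, Retries=5]  = -1.
Change = -13 − (-1) = -12.

-12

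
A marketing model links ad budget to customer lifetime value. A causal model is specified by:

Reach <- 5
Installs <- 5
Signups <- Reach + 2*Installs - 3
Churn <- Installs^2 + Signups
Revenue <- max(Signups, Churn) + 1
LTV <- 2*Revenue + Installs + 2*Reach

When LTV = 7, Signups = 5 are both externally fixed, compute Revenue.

Under do(LTV = 7, Signups = 5), each intervened variable's structural equation is replaced by its fixed value.
Churn = Installs^2 + Signups  [with Installs=5, Signups=5]  = 30
Revenue = max(Signups, Churn) + 1  [with Signups=5, Churn=30]  = 31

31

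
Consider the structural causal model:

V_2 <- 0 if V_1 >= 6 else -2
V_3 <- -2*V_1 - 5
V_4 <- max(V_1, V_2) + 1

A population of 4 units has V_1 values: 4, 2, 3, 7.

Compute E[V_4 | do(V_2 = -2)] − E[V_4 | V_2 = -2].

1

The intervention sets V_2=-2 in all 4 units regardless of V_1. Recomputing V_4 per unit gives 5, 3, 4, 8; average 5.
Conditioning on V_2=-2 selects the 3 unit(s) with V_1 ∈ {4, 2, 3}. Their V_4 values: 5, 3, 4. Mean = 4.
Difference = 5 − 4 = 1.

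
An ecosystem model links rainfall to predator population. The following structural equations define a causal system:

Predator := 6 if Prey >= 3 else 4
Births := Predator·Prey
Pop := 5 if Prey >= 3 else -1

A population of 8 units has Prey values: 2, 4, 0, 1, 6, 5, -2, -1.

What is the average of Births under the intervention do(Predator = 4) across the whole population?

do(Predator=4) breaks Predator's dependence on Prey. With Predator=4 fixed, Births across the units is 8, 16, 0, 4, 24, 20, -8, -4, mean 7.5.

7.5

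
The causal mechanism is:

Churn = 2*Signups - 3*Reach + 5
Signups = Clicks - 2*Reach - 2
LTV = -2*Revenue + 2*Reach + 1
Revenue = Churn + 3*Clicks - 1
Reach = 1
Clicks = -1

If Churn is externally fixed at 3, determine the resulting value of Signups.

Under do(Churn=3), the mechanism Churn = 2*Signups - 3*Reach + 5 is discarded; Churn is fixed at 3.
Since Signups is not a descendant of the intervened variable, it is unaffected.
Signups = Clicks - 2*Reach - 2  [with Clicks=-1, Reach=1]  = -5

-5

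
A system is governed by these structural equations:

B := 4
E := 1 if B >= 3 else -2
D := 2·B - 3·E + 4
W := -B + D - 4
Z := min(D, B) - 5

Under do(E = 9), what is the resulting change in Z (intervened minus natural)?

Under do(E=9), the mechanism E := 1 if B >= 3 else -2 is discarded; E is fixed at 9.
D = 2·B - 3·E + 4  [with B=4, E=9]  = -15
Z = min(D, B) - 5  [with D=-15, B=4]  = -20
Without intervention: E = 1 if B >= 3 else -2  [with B=4]  = 1; D = 2·B - 3·E + 4  [with B=4, E=1]  = 9; Z = min(D, B) - 5  [with D=9, B=4]  = -1.
Change = -20 − (-1) = -19.

-19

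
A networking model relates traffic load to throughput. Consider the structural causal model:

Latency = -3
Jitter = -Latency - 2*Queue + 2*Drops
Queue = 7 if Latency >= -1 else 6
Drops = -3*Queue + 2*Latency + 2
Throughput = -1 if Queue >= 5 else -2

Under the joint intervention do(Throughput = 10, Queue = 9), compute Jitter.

-77

Setting Throughput = 10, Queue = 9 by intervention discards those variables' equations.
Drops = -3*Queue + 2*Latency + 2  [with Queue=9, Latency=-3]  = -31
Jitter = -Latency - 2*Queue + 2*Drops  [with Latency=-3, Queue=9, Drops=-31]  = -77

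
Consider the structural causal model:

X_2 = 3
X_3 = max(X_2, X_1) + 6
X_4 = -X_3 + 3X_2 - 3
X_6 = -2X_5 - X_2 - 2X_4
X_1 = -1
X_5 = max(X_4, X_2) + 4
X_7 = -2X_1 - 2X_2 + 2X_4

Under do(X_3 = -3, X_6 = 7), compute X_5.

The joint intervention fixes X_3 = -3, X_6 = 7, removing each variable's own equation.
X_4 = -X_3 + 3X_2 - 3  [with X_3=-3, X_2=3]  = 9
X_5 = max(X_4, X_2) + 4  [with X_4=9, X_2=3]  = 13

13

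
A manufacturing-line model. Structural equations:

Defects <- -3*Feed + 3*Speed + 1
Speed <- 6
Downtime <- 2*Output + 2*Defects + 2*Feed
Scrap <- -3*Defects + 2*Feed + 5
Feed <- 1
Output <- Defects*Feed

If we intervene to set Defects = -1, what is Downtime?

The intervention breaks the incoming arrows to Defects: Defects <- -3*Feed + 3*Speed + 1 no longer applies, and Defects = -1.
Output = Defects*Feed  [with Defects=-1, Feed=1]  = -1
Downtime = 2*Output + 2*Defects + 2*Feed  [with Output=-1, Defects=-1, Feed=1]  = -2

-2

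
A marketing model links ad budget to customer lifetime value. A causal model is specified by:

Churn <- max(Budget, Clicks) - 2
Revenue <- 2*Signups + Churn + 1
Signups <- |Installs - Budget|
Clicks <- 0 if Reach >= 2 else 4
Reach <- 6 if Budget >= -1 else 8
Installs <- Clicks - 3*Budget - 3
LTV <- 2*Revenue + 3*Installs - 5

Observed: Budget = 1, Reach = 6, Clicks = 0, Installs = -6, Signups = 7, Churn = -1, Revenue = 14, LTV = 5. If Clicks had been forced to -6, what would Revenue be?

26

The intervention breaks the incoming arrows to Clicks: Clicks <- 0 if Reach >= 2 else 4 no longer applies, and Clicks = -6.
Installs = Clicks - 3*Budget - 3  [with Clicks=-6, Budget=1]  = -12
Signups = |Installs - Budget|  [with Installs=-12, Budget=1]  = 13
Churn = max(Budget, Clicks) - 2  [with Budget=1, Clicks=-6]  = -1
Revenue = 2*Signups + Churn + 1  [with Signups=13, Churn=-1]  = 26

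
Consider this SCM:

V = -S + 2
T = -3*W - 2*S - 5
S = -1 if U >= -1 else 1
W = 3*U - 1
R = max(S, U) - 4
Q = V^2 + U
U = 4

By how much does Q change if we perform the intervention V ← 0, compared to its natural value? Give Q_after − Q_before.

Under do(V=0), the mechanism V = -S + 2 is discarded; V is fixed at 0.
Q = V^2 + U  [with V=0, U=4]  = 4
Without intervention: S = -1 if U >= -1 else 1  [with U=4]  = -1; V = -S + 2  [with S=-1]  = 3; Q = V^2 + U  [with V=3, U=4]  = 13.
Change = 4 − 13 = -9.

-9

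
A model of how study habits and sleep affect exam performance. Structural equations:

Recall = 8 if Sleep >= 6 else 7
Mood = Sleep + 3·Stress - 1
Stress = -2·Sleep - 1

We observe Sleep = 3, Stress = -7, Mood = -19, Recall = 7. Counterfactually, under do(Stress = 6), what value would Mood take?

The intervention breaks the incoming arrows to Stress: Stress = -2·Sleep - 1 no longer applies, and Stress = 6.
Mood = Sleep + 3·Stress - 1  [with Sleep=3, Stress=6]  = 20

20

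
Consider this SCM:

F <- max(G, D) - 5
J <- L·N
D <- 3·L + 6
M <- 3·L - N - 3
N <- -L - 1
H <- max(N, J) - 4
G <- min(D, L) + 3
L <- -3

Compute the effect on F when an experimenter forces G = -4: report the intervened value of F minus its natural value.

-3

The intervention breaks the incoming arrows to G: G <- min(D, L) + 3 no longer applies, and G = -4.
D = 3·L + 6  [with L=-3]  = -3
F = max(G, D) - 5  [with G=-4, D=-3]  = -8
Without intervention: D = 3·L + 6  [with L=-3]  = -3; G = min(D, L) + 3  [with D=-3, L=-3]  = 0; F = max(G, D) - 5  [with G=0, D=-3]  = -5.
Change = -8 − (-5) = -3.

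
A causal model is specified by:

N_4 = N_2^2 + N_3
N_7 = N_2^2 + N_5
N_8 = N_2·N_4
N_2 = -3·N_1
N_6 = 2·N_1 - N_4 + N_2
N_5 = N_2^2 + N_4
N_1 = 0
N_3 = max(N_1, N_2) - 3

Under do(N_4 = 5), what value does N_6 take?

Under do(N_4=5), the mechanism N_4 = N_2^2 + N_3 is discarded; N_4 is fixed at 5.
N_2 = -3·N_1  [with N_1=0]  = 0
N_6 = 2·N_1 - N_4 + N_2  [with N_1=0, N_4=5, N_2=0]  = -5

-5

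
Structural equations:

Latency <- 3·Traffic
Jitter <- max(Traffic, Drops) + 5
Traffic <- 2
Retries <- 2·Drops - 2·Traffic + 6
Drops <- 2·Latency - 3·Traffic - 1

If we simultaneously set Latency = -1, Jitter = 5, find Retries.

-16

The joint intervention fixes Latency = -1, Jitter = 5, removing each variable's own equation.
Drops = 2·Latency - 3·Traffic - 1  [with Latency=-1, Traffic=2]  = -9
Retries = 2·Drops - 2·Traffic + 6  [with Drops=-9, Traffic=2]  = -16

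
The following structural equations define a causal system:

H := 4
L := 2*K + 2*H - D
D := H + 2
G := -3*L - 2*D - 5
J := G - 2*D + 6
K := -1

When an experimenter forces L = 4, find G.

-29

Intervening sets L = 4 and removes its equation (L := 2*K + 2*H - D).
D = H + 2  [with H=4]  = 6
G = -3*L - 2*D - 5  [with L=4, D=6]  = -29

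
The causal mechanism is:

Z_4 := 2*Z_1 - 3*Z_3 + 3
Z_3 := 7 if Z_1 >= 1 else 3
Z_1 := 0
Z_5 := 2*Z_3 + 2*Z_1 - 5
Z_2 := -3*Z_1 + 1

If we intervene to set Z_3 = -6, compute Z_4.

21

The intervention breaks the incoming arrows to Z_3: Z_3 := 7 if Z_1 >= 1 else 3 no longer applies, and Z_3 = -6.
Z_4 = 2*Z_1 - 3*Z_3 + 3  [with Z_1=0, Z_3=-6]  = 21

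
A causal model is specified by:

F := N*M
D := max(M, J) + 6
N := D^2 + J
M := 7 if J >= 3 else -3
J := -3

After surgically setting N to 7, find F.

Intervening sets N = 7 and removes its equation (N := D^2 + J).
M = 7 if J >= 3 else -3  [with J=-3]  = -3
F = N*M  [with N=7, M=-3]  = -21

-21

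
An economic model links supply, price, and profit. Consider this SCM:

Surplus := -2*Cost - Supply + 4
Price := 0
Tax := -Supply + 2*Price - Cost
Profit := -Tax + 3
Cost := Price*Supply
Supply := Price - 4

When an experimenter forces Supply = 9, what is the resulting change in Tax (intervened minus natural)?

Under do(Supply=9), the mechanism Supply := Price - 4 is discarded; Supply is fixed at 9.
Cost = Price*Supply  [with Price=0, Supply=9]  = 0
Tax = -Supply + 2*Price - Cost  [with Supply=9, Price=0, Cost=0]  = -9
Without intervention: Supply = Price - 4  [with Price=0]  = -4; Cost = Price*Supply  [with Price=0, Supply=-4]  = 0; Tax = -Supply + 2*Price - Cost  [with Supply=-4, Price=0, Cost=0]  = 4.
Change = -9 − 4 = -13.

-13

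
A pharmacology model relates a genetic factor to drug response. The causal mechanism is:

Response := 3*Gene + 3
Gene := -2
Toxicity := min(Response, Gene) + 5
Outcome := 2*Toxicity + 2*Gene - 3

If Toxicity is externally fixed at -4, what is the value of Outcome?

The intervention breaks the incoming arrows to Toxicity: Toxicity := min(Response, Gene) + 5 no longer applies, and Toxicity = -4.
Outcome = 2*Toxicity + 2*Gene - 3  [with Toxicity=-4, Gene=-2]  = -15

-15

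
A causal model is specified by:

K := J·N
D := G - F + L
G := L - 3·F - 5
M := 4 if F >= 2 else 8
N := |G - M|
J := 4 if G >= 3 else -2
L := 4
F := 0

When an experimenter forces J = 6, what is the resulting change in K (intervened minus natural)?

Intervening sets J = 6 and removes its equation (J := 4 if G >= 3 else -2).
G = L - 3·F - 5  [with L=4, F=0]  = -1
M = 4 if F >= 2 else 8  [with F=0]  = 8
N = |G - M|  [with G=-1, M=8]  = 9
K = J·N  [with J=6, N=9]  = 54
Without intervention: G = L - 3·F - 5  [with L=4, F=0]  = -1; M = 4 if F >= 2 else 8  [with F=0]  = 8; J = 4 if G >= 3 else -2  [with G=-1]  = -2; N = |G - M|  [with G=-1, M=8]  = 9; K = J·N  [with J=-2, N=9]  = -18.
Change = 54 − (-18) = 72.

72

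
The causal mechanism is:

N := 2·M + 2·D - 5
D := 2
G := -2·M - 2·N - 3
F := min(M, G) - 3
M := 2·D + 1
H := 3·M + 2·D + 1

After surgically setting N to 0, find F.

The intervention breaks the incoming arrows to N: N := 2·M + 2·D - 5 no longer applies, and N = 0.
M = 2·D + 1  [with D=2]  = 5
G = -2·M - 2·N - 3  [with M=5, N=0]  = -13
F = min(M, G) - 3  [with M=5, G=-13]  = -16

-16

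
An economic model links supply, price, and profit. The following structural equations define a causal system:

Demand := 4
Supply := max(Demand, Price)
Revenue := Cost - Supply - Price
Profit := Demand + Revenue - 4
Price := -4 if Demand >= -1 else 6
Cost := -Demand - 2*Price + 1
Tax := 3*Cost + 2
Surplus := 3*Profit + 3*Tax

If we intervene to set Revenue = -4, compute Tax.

The intervention breaks the incoming arrows to Revenue: Revenue := Cost - Supply - Price no longer applies, and Revenue = -4.
Since Tax is not a descendant of the intervened variable, it is unaffected.
Price = -4 if Demand >= -1 else 6  [with Demand=4]  = -4
Cost = -Demand - 2*Price + 1  [with Demand=4, Price=-4]  = 5
Tax = 3*Cost + 2  [with Cost=5]  = 17

17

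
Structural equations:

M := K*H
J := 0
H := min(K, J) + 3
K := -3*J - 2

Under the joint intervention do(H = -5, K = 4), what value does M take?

-20

The joint intervention fixes H = -5, K = 4, removing each variable's own equation.
M = K*H  [with K=4, H=-5]  = -20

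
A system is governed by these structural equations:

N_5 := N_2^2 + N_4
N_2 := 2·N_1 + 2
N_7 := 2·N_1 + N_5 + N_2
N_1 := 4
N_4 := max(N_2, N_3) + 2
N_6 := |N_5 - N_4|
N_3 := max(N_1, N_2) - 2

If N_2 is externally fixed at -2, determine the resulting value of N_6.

4

Under do(N_2=-2), the mechanism N_2 := 2·N_1 + 2 is discarded; N_2 is fixed at -2.
N_3 = max(N_1, N_2) - 2  [with N_1=4, N_2=-2]  = 2
N_4 = max(N_2, N_3) + 2  [with N_2=-2, N_3=2]  = 4
N_5 = N_2^2 + N_4  [with N_2=-2, N_4=4]  = 8
N_6 = |N_5 - N_4|  [with N_5=8, N_4=4]  = 4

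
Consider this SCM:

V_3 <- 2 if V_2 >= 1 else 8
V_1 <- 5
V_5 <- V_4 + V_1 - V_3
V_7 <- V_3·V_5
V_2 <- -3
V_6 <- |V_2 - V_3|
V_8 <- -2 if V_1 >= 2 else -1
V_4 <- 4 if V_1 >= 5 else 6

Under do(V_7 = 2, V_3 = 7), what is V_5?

2

Under do(V_7 = 2, V_3 = 7), each intervened variable's structural equation is replaced by its fixed value.
V_4 = 4 if V_1 >= 5 else 6  [with V_1=5]  = 4
V_5 = V_4 + V_1 - V_3  [with V_4=4, V_1=5, V_3=7]  = 2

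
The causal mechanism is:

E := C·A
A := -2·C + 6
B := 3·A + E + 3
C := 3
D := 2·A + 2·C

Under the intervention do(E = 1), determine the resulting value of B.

The intervention breaks the incoming arrows to E: E := C·A no longer applies, and E = 1.
A = -2·C + 6  [with C=3]  = 0
B = 3·A + E + 3  [with A=0, E=1]  = 4

4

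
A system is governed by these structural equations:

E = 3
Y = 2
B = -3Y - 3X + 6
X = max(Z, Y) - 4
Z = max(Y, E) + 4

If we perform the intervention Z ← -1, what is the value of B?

do(Z=-1) replaces the equation Z = max(Y, E) + 4 with the constant Z = -1.
X = max(Z, Y) - 4  [with Z=-1, Y=2]  = -2
B = -3Y - 3X + 6  [with Y=2, X=-2]  = 6

6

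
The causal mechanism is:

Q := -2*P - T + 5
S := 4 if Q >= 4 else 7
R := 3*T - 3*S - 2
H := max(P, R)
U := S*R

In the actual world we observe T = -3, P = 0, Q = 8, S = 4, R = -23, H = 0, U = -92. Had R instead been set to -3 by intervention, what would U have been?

Under do(R=-3), the mechanism R := 3*T - 3*S - 2 is discarded; R is fixed at -3.
Q = -2*P - T + 5  [with P=0, T=-3]  = 8
S = 4 if Q >= 4 else 7  [with Q=8]  = 4
U = S*R  [with S=4, R=-3]  = -12

-12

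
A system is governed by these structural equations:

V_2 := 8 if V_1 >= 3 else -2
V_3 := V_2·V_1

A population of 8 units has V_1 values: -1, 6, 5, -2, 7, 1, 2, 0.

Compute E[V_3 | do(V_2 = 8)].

Under do(V_2=8), V_2's equation is replaced by V_2=8 for every unit. Per-unit V_3: -8, 48, 40, -16, 56, 8, 16, 0. Mean = 18.

18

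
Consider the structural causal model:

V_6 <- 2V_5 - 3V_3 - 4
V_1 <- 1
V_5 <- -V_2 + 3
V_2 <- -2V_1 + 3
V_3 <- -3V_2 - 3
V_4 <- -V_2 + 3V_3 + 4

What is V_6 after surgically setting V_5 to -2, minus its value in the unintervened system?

-8

The intervention breaks the incoming arrows to V_5: V_5 <- -V_2 + 3 no longer applies, and V_5 = -2.
V_2 = -2V_1 + 3  [with V_1=1]  = 1
V_3 = -3V_2 - 3  [with V_2=1]  = -6
V_6 = 2V_5 - 3V_3 - 4  [with V_5=-2, V_3=-6]  = 10
Without intervention: V_2 = -2V_1 + 3  [with V_1=1]  = 1; V_3 = -3V_2 - 3  [with V_2=1]  = -6; V_5 = -V_2 + 3  [with V_2=1]  = 2; V_6 = 2V_5 - 3V_3 - 4  [with V_5=2, V_3=-6]  = 18.
Change = 10 − 18 = -8.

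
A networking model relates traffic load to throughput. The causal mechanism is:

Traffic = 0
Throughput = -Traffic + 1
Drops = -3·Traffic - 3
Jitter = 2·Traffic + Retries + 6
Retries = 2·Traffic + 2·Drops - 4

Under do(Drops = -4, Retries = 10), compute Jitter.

16

Setting Drops = -4, Retries = 10 by intervention discards those variables' equations.
Jitter = 2·Traffic + Retries + 6  [with Traffic=0, Retries=10]  = 16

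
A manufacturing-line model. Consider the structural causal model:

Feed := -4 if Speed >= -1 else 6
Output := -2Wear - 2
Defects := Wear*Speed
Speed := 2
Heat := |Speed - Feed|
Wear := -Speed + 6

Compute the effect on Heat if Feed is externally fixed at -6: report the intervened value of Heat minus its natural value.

The intervention breaks the incoming arrows to Feed: Feed := -4 if Speed >= -1 else 6 no longer applies, and Feed = -6.
Heat = |Speed - Feed|  [with Speed=2, Feed=-6]  = 8
Without intervention: Feed = -4 if Speed >= -1 else 6  [with Speed=2]  = -4; Heat = |Speed - Feed|  [with Speed=2, Feed=-4]  = 6.
Change = 8 − 6 = 2.

2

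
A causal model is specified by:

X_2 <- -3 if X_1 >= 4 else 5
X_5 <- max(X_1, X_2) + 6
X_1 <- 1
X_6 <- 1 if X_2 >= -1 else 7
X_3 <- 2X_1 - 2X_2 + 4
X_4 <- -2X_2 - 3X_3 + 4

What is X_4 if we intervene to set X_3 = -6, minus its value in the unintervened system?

6

The intervention breaks the incoming arrows to X_3: X_3 <- 2X_1 - 2X_2 + 4 no longer applies, and X_3 = -6.
X_2 = -3 if X_1 >= 4 else 5  [with X_1=1]  = 5
X_4 = -2X_2 - 3X_3 + 4  [with X_2=5, X_3=-6]  = 12
Without intervention: X_2 = -3 if X_1 >= 4 else 5  [with X_1=1]  = 5; X_3 = 2X_1 - 2X_2 + 4  [with X_1=1, X_2=5]  = -4; X_4 = -2X_2 - 3X_3 + 4  [with X_2=5, X_3=-4]  = 6.
Change = 12 − 6 = 6.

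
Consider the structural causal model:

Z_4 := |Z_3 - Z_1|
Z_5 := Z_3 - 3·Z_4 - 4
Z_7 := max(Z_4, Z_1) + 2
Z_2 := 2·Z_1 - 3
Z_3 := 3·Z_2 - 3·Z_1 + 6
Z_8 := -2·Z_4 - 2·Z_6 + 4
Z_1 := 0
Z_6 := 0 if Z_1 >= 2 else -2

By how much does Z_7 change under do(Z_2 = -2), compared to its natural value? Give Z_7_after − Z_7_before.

-3

Under do(Z_2=-2), the mechanism Z_2 := 2·Z_1 - 3 is discarded; Z_2 is fixed at -2.
Z_3 = 3·Z_2 - 3·Z_1 + 6  [with Z_2=-2, Z_1=0]  = 0
Z_4 = |Z_3 - Z_1|  [with Z_3=0, Z_1=0]  = 0
Z_7 = max(Z_4, Z_1) + 2  [with Z_4=0, Z_1=0]  = 2
Without intervention: Z_2 = 2·Z_1 - 3  [with Z_1=0]  = -3; Z_3 = 3·Z_2 - 3·Z_1 + 6  [with Z_2=-3, Z_1=0]  = -3; Z_4 = |Z_3 - Z_1|  [with Z_3=-3, Z_1=0]  = 3; Z_7 = max(Z_4, Z_1) + 2  [with Z_4=3, Z_1=0]  = 5.
Change = 2 − 5 = -3.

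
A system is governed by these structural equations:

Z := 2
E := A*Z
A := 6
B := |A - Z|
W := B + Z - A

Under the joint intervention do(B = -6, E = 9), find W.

-10

The joint intervention fixes B = -6, E = 9, removing each variable's own equation.
W = B + Z - A  [with B=-6, Z=2, A=6]  = -10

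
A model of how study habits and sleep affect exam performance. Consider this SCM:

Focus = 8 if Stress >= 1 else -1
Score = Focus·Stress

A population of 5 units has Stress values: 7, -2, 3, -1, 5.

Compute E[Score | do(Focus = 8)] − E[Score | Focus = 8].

The intervention sets Focus=8 in all 5 units regardless of Stress. Recomputing Score per unit gives 56, -16, 24, -8, 40; average 19.2.
Observing Focus=8 restricts to units where Focus's equation naturally yields 8: Stress ∈ {7, 3, 5}. In that subpopulation Score = 56, 24, 40, mean 40.
Difference = 19.2 − 40 = -20.8.

-20.8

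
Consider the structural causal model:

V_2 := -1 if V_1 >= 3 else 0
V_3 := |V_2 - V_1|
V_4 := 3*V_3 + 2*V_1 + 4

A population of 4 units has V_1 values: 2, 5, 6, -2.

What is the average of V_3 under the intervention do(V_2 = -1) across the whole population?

4.25

Under do(V_2=-1), V_2's equation is replaced by V_2=-1 for every unit. Per-unit V_3: 3, 6, 7, 1. Mean = 4.25.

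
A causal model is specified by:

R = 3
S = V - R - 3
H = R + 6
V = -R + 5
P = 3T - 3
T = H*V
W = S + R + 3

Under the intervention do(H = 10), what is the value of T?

20

do(H=10) replaces the equation H = R + 6 with the constant H = 10.
V = -R + 5  [with R=3]  = 2
T = H*V  [with H=10, V=2]  = 20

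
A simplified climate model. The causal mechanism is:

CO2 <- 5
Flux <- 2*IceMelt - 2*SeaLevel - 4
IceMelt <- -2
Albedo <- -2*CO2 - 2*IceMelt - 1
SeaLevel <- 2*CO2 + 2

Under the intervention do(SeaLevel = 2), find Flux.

Intervening sets SeaLevel = 2 and removes its equation (SeaLevel <- 2*CO2 + 2).
Flux = 2*IceMelt - 2*SeaLevel - 4  [with IceMelt=-2, SeaLevel=2]  = -12

-12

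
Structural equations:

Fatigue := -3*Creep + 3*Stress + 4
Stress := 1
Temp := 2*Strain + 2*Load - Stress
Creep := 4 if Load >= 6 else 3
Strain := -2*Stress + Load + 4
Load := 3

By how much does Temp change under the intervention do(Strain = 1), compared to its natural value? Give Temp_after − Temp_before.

The intervention breaks the incoming arrows to Strain: Strain := -2*Stress + Load + 4 no longer applies, and Strain = 1.
Temp = 2*Strain + 2*Load - Stress  [with Strain=1, Load=3, Stress=1]  = 7
Without intervention: Strain = -2*Stress + Load + 4  [with Stress=1, Load=3]  = 5; Temp = 2*Strain + 2*Load - Stress  [with Strain=5, Load=3, Stress=1]  = 15.
Change = 7 − 15 = -8.

-8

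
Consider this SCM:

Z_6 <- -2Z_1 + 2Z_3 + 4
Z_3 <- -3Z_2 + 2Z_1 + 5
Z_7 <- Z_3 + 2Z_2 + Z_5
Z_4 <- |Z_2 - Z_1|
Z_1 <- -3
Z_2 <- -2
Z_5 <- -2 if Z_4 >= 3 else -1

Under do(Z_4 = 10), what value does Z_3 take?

Under do(Z_4=10), the mechanism Z_4 <- |Z_2 - Z_1| is discarded; Z_4 is fixed at 10.
Since Z_3 is not a descendant of the intervened variable, it is unaffected.
Z_3 = -3Z_2 + 2Z_1 + 5  [with Z_2=-2, Z_1=-3]  = 5

5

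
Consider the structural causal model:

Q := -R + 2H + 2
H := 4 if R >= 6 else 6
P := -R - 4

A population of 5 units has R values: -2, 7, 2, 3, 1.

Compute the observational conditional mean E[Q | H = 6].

E[Q|H=6] averages over only the 4 units with H=6 (R = -2, 2, 3, 1): Q = 16, 12, 11, 13, mean 13.

13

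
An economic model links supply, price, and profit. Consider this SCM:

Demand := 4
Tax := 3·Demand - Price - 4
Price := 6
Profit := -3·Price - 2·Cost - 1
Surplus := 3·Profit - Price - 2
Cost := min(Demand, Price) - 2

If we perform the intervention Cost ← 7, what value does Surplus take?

The intervention breaks the incoming arrows to Cost: Cost := min(Demand, Price) - 2 no longer applies, and Cost = 7.
Profit = -3·Price - 2·Cost - 1  [with Price=6, Cost=7]  = -33
Surplus = 3·Profit - Price - 2  [with Profit=-33, Price=6]  = -107

-107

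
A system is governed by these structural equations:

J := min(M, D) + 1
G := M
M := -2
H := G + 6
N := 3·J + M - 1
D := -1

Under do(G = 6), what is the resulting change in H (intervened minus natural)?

8

Under do(G=6), the mechanism G := M is discarded; G is fixed at 6.
H = G + 6  [with G=6]  = 12
Without intervention: G = M  [with M=-2]  = -2; H = G + 6  [with G=-2]  = 4.
Change = 12 − 4 = 8.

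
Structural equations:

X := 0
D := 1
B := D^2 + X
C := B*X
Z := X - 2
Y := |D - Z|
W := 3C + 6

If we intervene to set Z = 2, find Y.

1

The intervention breaks the incoming arrows to Z: Z := X - 2 no longer applies, and Z = 2.
Y = |D - Z|  [with D=1, Z=2]  = 1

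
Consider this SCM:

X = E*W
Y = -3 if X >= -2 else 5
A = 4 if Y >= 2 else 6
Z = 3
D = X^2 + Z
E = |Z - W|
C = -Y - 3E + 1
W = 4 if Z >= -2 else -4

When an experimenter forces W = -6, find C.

do(W=-6) replaces the equation W = 4 if Z >= -2 else -4 with the constant W = -6.
E = |Z - W|  [with Z=3, W=-6]  = 9
X = E*W  [with E=9, W=-6]  = -54
Y = -3 if X >= -2 else 5  [with X=-54]  = 5
C = -Y - 3E + 1  [with Y=5, E=9]  = -31

-31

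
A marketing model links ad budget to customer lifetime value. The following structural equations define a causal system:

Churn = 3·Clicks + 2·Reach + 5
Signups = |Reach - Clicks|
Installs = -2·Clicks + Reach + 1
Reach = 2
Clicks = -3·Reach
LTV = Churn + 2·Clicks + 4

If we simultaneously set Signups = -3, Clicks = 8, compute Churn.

33

The joint intervention fixes Signups = -3, Clicks = 8, removing each variable's own equation.
Churn = 3·Clicks + 2·Reach + 5  [with Clicks=8, Reach=2]  = 33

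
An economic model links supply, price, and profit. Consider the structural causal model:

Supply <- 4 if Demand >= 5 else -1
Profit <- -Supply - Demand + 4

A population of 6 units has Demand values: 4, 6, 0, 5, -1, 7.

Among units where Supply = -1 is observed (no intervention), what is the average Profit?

Observing Supply=-1 restricts to units where Supply's equation naturally yields -1: Demand ∈ {4, 0, -1}. In that subpopulation Profit = 1, 5, 6, mean 4.

4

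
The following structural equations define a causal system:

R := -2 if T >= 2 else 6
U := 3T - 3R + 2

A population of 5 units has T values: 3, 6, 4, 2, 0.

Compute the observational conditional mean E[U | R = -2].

19.25

Conditioning on R=-2 selects the 4 unit(s) with T ∈ {3, 6, 4, 2}. Their U values: 17, 26, 20, 14. Mean = 19.25.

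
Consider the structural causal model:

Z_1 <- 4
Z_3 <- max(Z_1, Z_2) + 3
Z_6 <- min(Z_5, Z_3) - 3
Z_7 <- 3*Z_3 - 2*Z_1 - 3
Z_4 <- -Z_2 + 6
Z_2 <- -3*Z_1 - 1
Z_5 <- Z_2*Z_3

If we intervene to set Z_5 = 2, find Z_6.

-1

The intervention breaks the incoming arrows to Z_5: Z_5 <- Z_2*Z_3 no longer applies, and Z_5 = 2.
Z_2 = -3*Z_1 - 1  [with Z_1=4]  = -13
Z_3 = max(Z_1, Z_2) + 3  [with Z_1=4, Z_2=-13]  = 7
Z_6 = min(Z_5, Z_3) - 3  [with Z_5=2, Z_3=7]  = -1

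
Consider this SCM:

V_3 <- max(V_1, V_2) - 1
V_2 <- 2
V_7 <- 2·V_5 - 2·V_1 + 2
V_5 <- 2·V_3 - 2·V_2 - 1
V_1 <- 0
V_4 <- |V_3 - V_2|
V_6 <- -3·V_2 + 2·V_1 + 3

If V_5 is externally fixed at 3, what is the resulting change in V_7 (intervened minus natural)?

Under do(V_5=3), the mechanism V_5 <- 2·V_3 - 2·V_2 - 1 is discarded; V_5 is fixed at 3.
V_7 = 2·V_5 - 2·V_1 + 2  [with V_5=3, V_1=0]  = 8
Without intervention: V_3 = max(V_1, V_2) - 1  [with V_1=0, V_2=2]  = 1; V_5 = 2·V_3 - 2·V_2 - 1  [with V_3=1, V_2=2]  = -3; V_7 = 2·V_5 - 2·V_1 + 2  [with V_5=-3, V_1=0]  = -4.
Change = 8 − (-4) = 12.

12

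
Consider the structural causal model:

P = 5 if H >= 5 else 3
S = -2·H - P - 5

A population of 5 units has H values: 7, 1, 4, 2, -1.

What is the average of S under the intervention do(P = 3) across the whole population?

-13.2

Under do(P=3), P's equation is replaced by P=3 for every unit. Per-unit S: -22, -10, -16, -12, -6. Mean = -13.2.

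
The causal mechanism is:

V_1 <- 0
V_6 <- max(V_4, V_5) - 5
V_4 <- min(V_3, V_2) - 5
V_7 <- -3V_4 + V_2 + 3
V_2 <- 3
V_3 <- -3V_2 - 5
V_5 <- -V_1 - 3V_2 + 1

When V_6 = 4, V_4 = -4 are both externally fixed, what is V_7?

18

Under do(V_6 = 4, V_4 = -4), each intervened variable's structural equation is replaced by its fixed value.
V_7 = -3V_4 + V_2 + 3  [with V_4=-4, V_2=3]  = 18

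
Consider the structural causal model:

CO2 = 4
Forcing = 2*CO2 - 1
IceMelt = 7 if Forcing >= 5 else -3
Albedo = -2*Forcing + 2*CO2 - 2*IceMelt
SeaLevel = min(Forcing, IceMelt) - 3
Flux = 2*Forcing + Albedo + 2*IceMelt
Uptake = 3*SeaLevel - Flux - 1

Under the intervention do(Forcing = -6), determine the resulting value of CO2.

Under do(Forcing=-6), the mechanism Forcing = 2*CO2 - 1 is discarded; Forcing is fixed at -6.
CO2 is not downstream of the intervention, so its value is determined by the original equations.

4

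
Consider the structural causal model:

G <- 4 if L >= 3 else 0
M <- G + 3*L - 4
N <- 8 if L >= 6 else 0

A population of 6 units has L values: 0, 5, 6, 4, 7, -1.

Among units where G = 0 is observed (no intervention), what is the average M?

-5.5

E[M|G=0] averages over only the 2 units with G=0 (L = 0, -1): M = -4, -7, mean -5.5.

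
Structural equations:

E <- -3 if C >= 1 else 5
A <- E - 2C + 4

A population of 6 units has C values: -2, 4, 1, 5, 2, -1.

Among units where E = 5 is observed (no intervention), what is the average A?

E[A|E=5] averages over only the 2 units with E=5 (C = -2, -1): A = 13, 11, mean 12.

12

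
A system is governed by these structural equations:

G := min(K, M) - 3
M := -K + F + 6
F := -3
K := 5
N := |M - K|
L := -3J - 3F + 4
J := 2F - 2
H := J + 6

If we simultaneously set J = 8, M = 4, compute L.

The joint intervention fixes J = 8, M = 4, removing each variable's own equation.
L = -3J - 3F + 4  [with J=8, F=-3]  = -11

-11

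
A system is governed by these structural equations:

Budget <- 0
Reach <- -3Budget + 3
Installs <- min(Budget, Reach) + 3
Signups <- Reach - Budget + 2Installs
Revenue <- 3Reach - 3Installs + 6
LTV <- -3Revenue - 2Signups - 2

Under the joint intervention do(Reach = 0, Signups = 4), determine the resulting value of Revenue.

-3

Setting Reach = 0, Signups = 4 by intervention discards those variables' equations.
Installs = min(Budget, Reach) + 3  [with Budget=0, Reach=0]  = 3
Revenue = 3Reach - 3Installs + 6  [with Reach=0, Installs=3]  = -3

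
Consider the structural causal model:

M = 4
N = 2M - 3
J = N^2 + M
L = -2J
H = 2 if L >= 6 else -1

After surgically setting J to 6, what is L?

-12

The intervention breaks the incoming arrows to J: J = N^2 + M no longer applies, and J = 6.
L = -2J  [with J=6]  = -12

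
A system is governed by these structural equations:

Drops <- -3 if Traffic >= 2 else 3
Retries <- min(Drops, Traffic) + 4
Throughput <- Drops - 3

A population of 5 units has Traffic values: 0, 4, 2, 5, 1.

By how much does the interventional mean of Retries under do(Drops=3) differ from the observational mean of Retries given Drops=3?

1.3

The intervention sets Drops=3 in all 5 units regardless of Traffic. Recomputing Retries per unit gives 4, 7, 6, 7, 5; average 5.8.
Conditioning on Drops=3 selects the 2 unit(s) with Traffic ∈ {0, 1}. Their Retries values: 4, 5. Mean = 4.5.
Difference = 5.8 − 4.5 = 1.3.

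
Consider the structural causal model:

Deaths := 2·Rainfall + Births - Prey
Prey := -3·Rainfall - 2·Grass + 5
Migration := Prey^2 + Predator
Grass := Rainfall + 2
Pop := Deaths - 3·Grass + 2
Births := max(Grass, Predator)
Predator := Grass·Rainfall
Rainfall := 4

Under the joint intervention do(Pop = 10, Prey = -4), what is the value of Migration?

Under do(Pop = 10, Prey = -4), each intervened variable's structural equation is replaced by its fixed value.
Grass = Rainfall + 2  [with Rainfall=4]  = 6
Predator = Grass·Rainfall  [with Grass=6, Rainfall=4]  = 24
Migration = Prey^2 + Predator  [with Prey=-4, Predator=24]  = 40

40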